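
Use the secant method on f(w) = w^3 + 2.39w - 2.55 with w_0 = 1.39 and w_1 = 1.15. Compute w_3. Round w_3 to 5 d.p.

0.84269

f(w_0) = 3.457719, f(w_1) = 1.719375
w_2 = 1.150000 - (1.719375)·(1.150000 - 1.390000)/(1.719375 - (3.457719)) = 0.912619; f(w_2) = 0.391255
w_3 = 0.912619 - (0.391255)·(0.912619 - 1.150000)/(0.391255 - (1.719375)) = 0.842688; f(w_3) = 0.062437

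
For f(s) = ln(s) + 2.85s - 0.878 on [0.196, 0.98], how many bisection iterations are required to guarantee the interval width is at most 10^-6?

Initial width b − a = 0.98 − 0.196 = 0.784000.
After n steps the width is (b−a)/2^n; need (b−a)/2^n ≤ 10^-6.
So n ≥ log₂(0.784000/10^-6) = log₂(784000.0000) ≈ 19.5805.
Hence n = 20.

20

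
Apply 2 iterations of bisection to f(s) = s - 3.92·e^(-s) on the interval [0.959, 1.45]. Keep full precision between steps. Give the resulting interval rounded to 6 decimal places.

[1.081750, 1.204500]

f(0.959000) = -0.543442, f(1.450000) = 0.530484 (opposite signs)
step 1: m = 1.204500, f(m) = 0.029120 > 0 → root in [0.959000, 1.204500]
step 2: m = 1.081750, f(m) = -0.247137 < 0 → root in [1.081750, 1.204500]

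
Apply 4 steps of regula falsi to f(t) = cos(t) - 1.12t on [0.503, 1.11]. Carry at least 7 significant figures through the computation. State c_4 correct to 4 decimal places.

0.6891

False-position update: c = (a·f(b) − b·f(a))/(f(b) − f(a)); replace the endpoint whose sign matches f(c).
f(0.503000) = 0.312780, f(1.110000) = -0.798538
step 1: c = 0.673840, f(c) = 0.026731 > 0 → new bracket [0.673840, 1.110000]
step 2: c = 0.687967, f(c) = 0.002015 > 0 → new bracket [0.687967, 1.110000]
step 3: c = 0.689030, f(c) = 0.000150 > 0 → new bracket [0.689030, 1.110000]
step 4: c = 0.689109, f(c) = 0.000011 > 0 → new bracket [0.689109, 1.110000]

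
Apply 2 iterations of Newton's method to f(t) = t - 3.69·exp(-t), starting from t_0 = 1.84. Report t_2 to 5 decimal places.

1.15526

Newton update: t ← t − f(t)/f'(t).
f'(t) = 1 + 3.69·exp(-t)
t_0 = 1.840000: f = 1.253964, f' = 1.586036 → t_1 = 1.840000 - (1.253964)/(1.586036) = 1.049373
t_1 = 1.049373: f = -0.242708, f' = 2.292081 → t_2 = 1.049373 - (-0.242708)/(2.292081) = 1.155262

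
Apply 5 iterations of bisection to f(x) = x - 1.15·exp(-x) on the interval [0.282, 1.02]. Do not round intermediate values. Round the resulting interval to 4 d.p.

[0.6049, 0.6279]

f(0.282000) = -0.585415, f(1.020000) = 0.605316 (opposite signs)
step 1: m = 0.651000, f(m) = 0.051247 > 0 → root in [0.282000, 0.651000]
step 2: m = 0.466500, f(m) = -0.254773 < 0 → root in [0.466500, 0.651000]
step 3: m = 0.558750, f(m) = -0.098962 < 0 → root in [0.558750, 0.651000]
step 4: m = 0.604875, f(m) = -0.023189 < 0 → root in [0.604875, 0.651000]
step 5: m = 0.627938, f(m) = 0.014192 > 0 → root in [0.604875, 0.627938]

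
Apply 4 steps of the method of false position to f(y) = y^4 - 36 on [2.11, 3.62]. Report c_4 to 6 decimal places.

2.426721

f(2.110000) = -16.178806, f(3.620000) = 135.725299
step 1: c = 2.270825, f(c) = -9.408994 < 0 → new bracket [2.270825, 3.620000]
step 2: c = 2.358292, f(c) = -5.069283 < 0 → new bracket [2.358292, 3.620000]
step 3: c = 2.403719, f(c) = -2.616268 < 0 → new bracket [2.403719, 3.620000]
step 4: c = 2.426721, f(c) = -1.319974 < 0 → new bracket [2.426721, 3.620000]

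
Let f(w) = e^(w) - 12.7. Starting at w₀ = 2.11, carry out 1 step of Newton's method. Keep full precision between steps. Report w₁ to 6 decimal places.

f'(w) = e^(w)
w_0 = 2.110000: f = -4.451759, f' = 8.248241 → w_1 = 2.110000 - (-4.451759)/(8.248241) = 2.649722

2.649722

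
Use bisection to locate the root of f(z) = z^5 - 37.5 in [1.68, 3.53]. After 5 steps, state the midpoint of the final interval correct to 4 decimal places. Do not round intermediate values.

f(1.680000) = -24.117218, f(3.530000) = 510.617322 (opposite signs)
step 1: m = 2.605000, f(m) = 82.460602 > 0 → root in [1.680000, 2.605000]
step 2: m = 2.142500, f(m) = 7.644428 > 0 → root in [1.680000, 2.142500]
step 3: m = 1.911250, f(m) = -11.997222 < 0 → root in [1.911250, 2.142500]
step 4: m = 2.026875, f(m) = -3.291437 < 0 → root in [2.026875, 2.142500]
step 5: m = 2.084688, f(m) = 1.873572 > 0 → root in [2.026875, 2.084688]
Midpoint of [2.026875, 2.084688] = 2.055781

2.0558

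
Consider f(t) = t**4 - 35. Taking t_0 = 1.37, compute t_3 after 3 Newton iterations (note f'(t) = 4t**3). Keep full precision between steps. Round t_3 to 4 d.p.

2.7856

t_0 = 1.370000: f = -31.477246, f' = 10.285412 → t_1 = 1.370000 - (-31.477246)/(10.285412) = 4.430378
t_1 = 4.430378: f = 350.268093, f' = 347.842203 → t_2 = 4.430378 - (350.268093)/(347.842203) = 3.423404
t_2 = 3.423404: f = 102.351198, f' = 160.484957 → t_3 = 3.423404 - (102.351198)/(160.484957) = 2.785642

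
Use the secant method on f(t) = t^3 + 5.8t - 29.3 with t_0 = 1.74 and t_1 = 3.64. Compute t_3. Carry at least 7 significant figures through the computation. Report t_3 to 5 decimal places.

f(t_0) = -13.939976, f(t_1) = 40.040544
t_2 = 3.640000 - (40.040544)·(3.640000 - 1.740000)/(40.040544 - (-13.939976)) = 2.230658; f(t_2) = -5.262805
t_3 = 2.230658 - (-5.262805)·(2.230658 - 3.640000)/(-5.262805 - (40.040544)) = 2.394378; f(t_3) = -1.685522

2.39438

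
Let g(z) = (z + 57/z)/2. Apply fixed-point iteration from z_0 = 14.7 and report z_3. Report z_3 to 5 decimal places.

z_1 = g(14.700000) = 9.288776
z_2 = g(9.288776) = 7.712607
z_3 = g(7.712607) = 7.551552

7.55155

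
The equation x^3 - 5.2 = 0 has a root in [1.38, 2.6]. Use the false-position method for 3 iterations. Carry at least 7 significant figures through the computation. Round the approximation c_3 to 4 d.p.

f(1.380000) = -2.571928, f(2.600000) = 12.376000
step 1: c = 1.589912, f(c) = -1.180987 < 0 → new bracket [1.589912, 2.600000]
step 2: c = 1.677904, f(c) = -0.476095 < 0 → new bracket [1.677904, 2.600000]
step 3: c = 1.712062, f(c) = -0.181678 < 0 → new bracket [1.712062, 2.600000]

1.7121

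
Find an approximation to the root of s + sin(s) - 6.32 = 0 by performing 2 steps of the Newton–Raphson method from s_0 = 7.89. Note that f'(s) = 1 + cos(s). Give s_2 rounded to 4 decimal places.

6.5446

s_0 = 7.890000: f = 2.569351, f' = 0.963989 → s_1 = 7.890000 - (2.569351)/(0.963989) = 5.224668
s_1 = 5.224668: f = -1.966961, f' = 1.490165 → s_2 = 5.224668 - (-1.966961)/(1.490165) = 6.544630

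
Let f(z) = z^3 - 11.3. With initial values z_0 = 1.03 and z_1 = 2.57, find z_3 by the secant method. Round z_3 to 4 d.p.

2.2125

f(z_0) = -10.207273, f(z_1) = 5.674593
z_2 = 2.570000 - (5.674593)·(2.570000 - 1.030000)/(5.674593 - (-10.207273)) = 2.019758; f(z_2) = -3.060557
z_3 = 2.019758 - (-3.060557)·(2.019758 - 2.570000)/(-3.060557 - (5.674593)) = 2.212548; f(z_3) = -0.468768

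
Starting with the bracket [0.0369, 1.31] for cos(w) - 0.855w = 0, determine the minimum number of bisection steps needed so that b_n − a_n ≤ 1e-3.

11

Initial width b − a = 1.31 − 0.0369 = 1.273100.
After n steps the width is (b−a)/2^n; need (b−a)/2^n ≤ 1e-3.
So n ≥ log₂(1.273100/1e-3) = log₂(1273.1000) ≈ 10.3141.
Hence n = 11.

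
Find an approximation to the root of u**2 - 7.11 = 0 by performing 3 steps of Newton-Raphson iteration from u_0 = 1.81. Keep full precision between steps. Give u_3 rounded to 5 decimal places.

f'(u) = 2u
u_0 = 1.810000: f = -3.833900, f' = 3.620000 → u_1 = 1.810000 - (-3.833900)/(3.620000) = 2.869088
u_1 = 2.869088: f = 1.121668, f' = 5.738177 → u_2 = 2.869088 - (1.121668)/(5.738177) = 2.673614
u_2 = 2.673614: f = 0.038210, f' = 5.347227 → u_3 = 2.673614 - (0.038210)/(5.347227) = 2.666468

2.66647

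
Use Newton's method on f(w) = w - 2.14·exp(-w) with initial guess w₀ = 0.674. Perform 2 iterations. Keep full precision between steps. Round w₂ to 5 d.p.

f'(w) = 1 + 2.14·exp(-w)
w_0 = 0.674000: f = -0.416685, f' = 2.090685 → w_1 = 0.674000 - (-0.416685)/(2.090685) = 0.873305
w_1 = 0.873305: f = -0.020292, f' = 1.893598 → w_2 = 0.873305 - (-0.020292)/(1.893598) = 0.884022

0.88402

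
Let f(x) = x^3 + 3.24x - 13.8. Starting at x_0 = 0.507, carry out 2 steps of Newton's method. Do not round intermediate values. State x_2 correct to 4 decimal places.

f'(x) = 3x^2 + 3.24
x_0 = 0.507000: f = -12.026996, f' = 4.011147 → x_1 = 0.507000 - (-12.026996)/(4.011147) = 3.505393
x_1 = 3.505393: f = 40.630982, f' = 40.103346 → x_2 = 3.505393 - (40.630982)/(40.103346) = 2.492236

2.4922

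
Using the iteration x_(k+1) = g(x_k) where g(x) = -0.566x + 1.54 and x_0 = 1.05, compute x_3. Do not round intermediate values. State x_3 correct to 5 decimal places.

x_1 = g(1.050000) = 0.945700
x_2 = g(0.945700) = 1.004734
x_3 = g(1.004734) = 0.971321

0.97132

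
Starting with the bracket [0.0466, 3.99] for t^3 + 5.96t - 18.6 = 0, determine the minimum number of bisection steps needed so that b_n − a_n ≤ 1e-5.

19

Initial width b − a = 3.99 − 0.0466 = 3.943400.
After n steps the width is (b−a)/2^n; need (b−a)/2^n ≤ 1e-5.
So n ≥ log₂(3.943400/1e-5) = log₂(394340.0000) ≈ 18.5891.
Hence n = 19.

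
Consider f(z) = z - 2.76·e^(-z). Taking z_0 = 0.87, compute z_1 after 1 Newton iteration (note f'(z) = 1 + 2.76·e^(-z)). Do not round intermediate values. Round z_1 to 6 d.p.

1.002776

z_0 = 0.870000: f = -0.286306, f' = 2.156306 → z_1 = 0.870000 - (-0.286306)/(2.156306) = 1.002776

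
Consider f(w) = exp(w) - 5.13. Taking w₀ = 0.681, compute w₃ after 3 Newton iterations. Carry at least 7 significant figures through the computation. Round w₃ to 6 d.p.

f'(w) = exp(w)
w_0 = 0.681000: f = -3.154147, f' = 1.975853 → w_1 = 0.681000 - (-3.154147)/(1.975853) = 2.277348
w_1 = 2.277348: f = 4.620782, f' = 9.750782 → w_2 = 2.277348 - (4.620782)/(9.750782) = 1.803459
w_2 = 1.803459: f = 0.940610, f' = 6.070610 → w_3 = 1.803459 - (0.940610)/(6.070610) = 1.648514

1.648514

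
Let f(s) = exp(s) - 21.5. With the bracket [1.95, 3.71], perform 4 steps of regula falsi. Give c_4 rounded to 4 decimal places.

3.0589

f(1.950000) = -14.471312, f(3.710000) = 19.353807
step 1: c = 2.702976, f(c) = -6.575917 < 0 → new bracket [2.702976, 3.710000]
step 2: c = 2.958363, f(c) = -2.233596 < 0 → new bracket [2.958363, 3.710000]
step 3: c = 3.036133, f(c) = -0.675443 < 0 → new bracket [3.036133, 3.710000]
step 4: c = 3.058858, f(c) = -0.196793 < 0 → new bracket [3.058858, 3.710000]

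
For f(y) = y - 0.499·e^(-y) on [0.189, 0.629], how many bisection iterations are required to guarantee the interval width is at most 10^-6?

Initial width b − a = 0.629 − 0.189 = 0.440000.
After n steps the width is (b−a)/2^n; need (b−a)/2^n ≤ 10^-6.
So n ≥ log₂(0.440000/10^-6) = log₂(440000.0000) ≈ 18.7471.
Hence n = 19.

19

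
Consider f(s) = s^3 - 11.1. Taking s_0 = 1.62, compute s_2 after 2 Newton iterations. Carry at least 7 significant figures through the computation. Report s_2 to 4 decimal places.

f'(s) = 3s^2
s_0 = 1.620000: f = -6.848472, f' = 7.873200 → s_1 = 1.620000 - (-6.848472)/(7.873200) = 2.489846
s_1 = 2.489846: f = 4.335386, f' = 18.598000 → s_2 = 2.489846 - (4.335386)/(18.598000) = 2.256736

2.2567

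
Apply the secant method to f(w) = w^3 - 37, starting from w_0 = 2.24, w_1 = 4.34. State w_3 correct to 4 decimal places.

f(w_0) = -25.760576, f(w_1) = 44.746504
w_2 = 4.340000 - (44.746504)·(4.340000 - 2.240000)/(44.746504 - (-25.760576)) = 3.007259; f(w_2) = -9.803525
w_3 = 3.007259 - (-9.803525)·(3.007259 - 4.340000)/(-9.803525 - (44.746504)) = 3.246774; f(w_3) = -2.773985

3.2468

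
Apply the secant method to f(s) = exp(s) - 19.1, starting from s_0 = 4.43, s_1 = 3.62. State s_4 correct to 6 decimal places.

2.966124

f(s_0) = 64.831417, f(s_1) = 18.237568
s_2 = 3.620000 - (18.237568)·(3.620000 - 4.430000)/(18.237568 - (64.831417)) = 3.302953; f(s_2) = 8.092827
s_3 = 3.302953 - (8.092827)·(3.302953 - 3.620000)/(8.092827 - (18.237568)) = 3.050034; f(s_3) = 2.016053
s_4 = 3.050034 - (2.016053)·(3.050034 - 3.302953)/(2.016053 - (8.092827)) = 2.966124; f(s_4) = 0.316515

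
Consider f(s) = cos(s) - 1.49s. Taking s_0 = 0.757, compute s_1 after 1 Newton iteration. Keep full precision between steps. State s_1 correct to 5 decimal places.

0.57277

Newton update: s ← s − f(s)/f'(s).
f'(s) = -sin(s) - 1.49
s_0 = 0.757000: f = -0.401030, f' = -2.176744 → s_1 = 0.757000 - (-0.401030)/(-2.176744) = 0.572766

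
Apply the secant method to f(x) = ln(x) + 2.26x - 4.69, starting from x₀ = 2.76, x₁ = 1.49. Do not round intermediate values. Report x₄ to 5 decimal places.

1.81216

f(x_0) = 2.562831, f(x_1) = -0.923824
x_2 = 1.490000 - (-0.923824)·(1.490000 - 2.760000)/(-0.923824 - (2.562831)) = 1.826499; f(x_2) = 0.040289
x_3 = 1.826499 - (0.040289)·(1.826499 - 1.490000)/(0.040289 - (-0.923824)) = 1.812437; f(x_3) = 0.000781
x_4 = 1.812437 - (0.000781)·(1.812437 - 1.826499)/(0.000781 - (0.040289)) = 1.812159; f(x_4) = -0.000001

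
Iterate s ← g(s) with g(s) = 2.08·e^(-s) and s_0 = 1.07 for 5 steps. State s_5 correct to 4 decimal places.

0.7792

s_1 = g(1.070000) = 0.713458
s_2 = g(0.713458) = 1.019090
s_3 = g(1.019090) = 0.750720
s_4 = g(0.750720) = 0.981815
s_5 = g(0.981815) = 0.779231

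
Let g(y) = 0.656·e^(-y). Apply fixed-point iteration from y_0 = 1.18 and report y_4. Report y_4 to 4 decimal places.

y_1 = g(1.180000) = 0.201575
y_2 = g(0.201575) = 0.536242
y_3 = g(0.536242) = 0.383722
y_4 = g(0.383722) = 0.446946

0.4469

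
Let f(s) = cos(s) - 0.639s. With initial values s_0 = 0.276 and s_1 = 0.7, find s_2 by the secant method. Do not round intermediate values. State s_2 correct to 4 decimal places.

0.9875

f(s_0) = 0.785789, f(s_1) = 0.317542
s_2 = 0.700000 - (0.317542)·(0.700000 - 0.276000)/(0.317542 - (0.785789)) = 0.987536; f(s_2) = -0.080287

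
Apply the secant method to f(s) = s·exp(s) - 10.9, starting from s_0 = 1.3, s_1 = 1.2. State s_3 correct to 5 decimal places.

f(s_0) = -6.129914, f(s_1) = -6.915860
s_2 = 1.200000 - (-6.915860)·(1.200000 - 1.300000)/(-6.915860 - (-6.129914)) = 2.079942; f(s_2) = 5.747854
s_3 = 2.079942 - (5.747854)·(2.079942 - 1.200000)/(5.747854 - (-6.915860)) = 1.680550; f(s_3) = -1.877949

1.68055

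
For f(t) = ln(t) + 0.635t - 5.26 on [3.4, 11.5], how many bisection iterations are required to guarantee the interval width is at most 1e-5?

Initial width b − a = 11.5 − 3.4 = 8.100000.
After n steps the width is (b−a)/2^n; need (b−a)/2^n ≤ 1e-5.
So n ≥ log₂(8.100000/1e-5) = log₂(810000.0000) ≈ 19.6276.
Hence n = 20.

20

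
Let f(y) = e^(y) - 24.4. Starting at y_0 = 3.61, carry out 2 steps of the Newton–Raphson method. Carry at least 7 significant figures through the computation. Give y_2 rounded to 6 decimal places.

f'(y) = e^(y)
y_0 = 3.610000: f = 12.566053, f' = 36.966053 → y_1 = 3.610000 - (12.566053)/(36.966053) = 3.270065
y_1 = 3.270065: f = 1.913051, f' = 26.313051 → y_2 = 3.270065 - (1.913051)/(26.313051) = 3.197362

3.197362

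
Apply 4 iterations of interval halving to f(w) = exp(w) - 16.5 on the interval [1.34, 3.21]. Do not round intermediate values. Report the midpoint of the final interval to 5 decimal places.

f(1.340000) = -12.680956, f(3.210000) = 8.279086 (opposite signs)
step 1: m = 2.275000, f(m) = -6.772081 < 0 → root in [2.275000, 3.210000]
step 2: m = 2.742500, f(m) = -0.974249 < 0 → root in [2.742500, 3.210000]
step 3: m = 2.976250, f(m) = 3.114126 > 0 → root in [2.742500, 2.976250]
step 4: m = 2.859375, f(m) = 0.950617 > 0 → root in [2.742500, 2.859375]
Midpoint of [2.742500, 2.859375] = 2.800937

2.80094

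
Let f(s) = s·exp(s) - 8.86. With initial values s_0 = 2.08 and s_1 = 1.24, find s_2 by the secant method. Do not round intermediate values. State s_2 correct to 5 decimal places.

f(s_0) = 7.789295, f(s_1) = -4.575039
s_2 = 1.240000 - (-4.575039)·(1.240000 - 2.080000)/(-4.575039 - (7.789295)) = 1.550816; f(s_2) = -1.547412

1.55082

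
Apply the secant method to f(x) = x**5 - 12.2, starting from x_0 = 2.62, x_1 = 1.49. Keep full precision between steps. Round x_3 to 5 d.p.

Secant update: x_(k+1) = x_k − f(x_k)·(x_k − x_(k-1))/(f(x_k) − f(x_(k-1))).
f(x_0) = 111.254367, f(x_1) = -4.856022
x_2 = 1.490000 - (-4.856022)·(1.490000 - 2.620000)/(-4.856022 - (111.254367)) = 1.537259; f(x_2) = -3.615090
x_3 = 1.537259 - (-3.615090)·(1.537259 - 1.490000)/(-3.615090 - (-4.856022)) = 1.674936; f(x_3) = 0.982280

1.67494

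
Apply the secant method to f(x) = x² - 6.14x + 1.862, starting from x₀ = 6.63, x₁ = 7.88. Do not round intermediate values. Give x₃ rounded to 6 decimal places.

5.872990

f(x_0) = 5.110700, f(x_1) = 15.573200
x_2 = 7.880000 - (15.573200)·(7.880000 - 6.630000)/(15.573200 - (5.110700)) = 6.019403; f(x_2) = 1.136076
x_3 = 6.019403 - (1.136076)·(6.019403 - 7.880000)/(1.136076 - (15.573200)) = 5.872990; f(x_3) = 0.293852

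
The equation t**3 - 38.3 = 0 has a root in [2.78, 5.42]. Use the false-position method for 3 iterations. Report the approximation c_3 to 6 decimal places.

3.320560

False-position update: c = (a·f(b) − b·f(a))/(f(b) − f(a)); replace the endpoint whose sign matches f(c).
f(2.780000) = -16.815048, f(5.420000) = 120.920088
step 1: c = 3.102298, f(c) = -8.442706 < 0 → new bracket [3.102298, 5.420000]
step 2: c = 3.253560, f(c) = -3.858950 < 0 → new bracket [3.253560, 5.420000]
step 3: c = 3.320560, f(c) = -1.687121 < 0 → new bracket [3.320560, 5.420000]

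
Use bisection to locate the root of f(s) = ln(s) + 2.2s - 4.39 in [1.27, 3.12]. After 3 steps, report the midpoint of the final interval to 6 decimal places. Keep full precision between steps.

f(1.270000) = -1.356983, f(3.120000) = 3.611833 (opposite signs)
step 1: m = 2.195000, f(m) = 1.225182 > 0 → root in [1.270000, 2.195000]
step 2: m = 1.732500, f(m) = -0.028935 < 0 → root in [1.732500, 2.195000]
step 3: m = 1.963750, f(m) = 0.605106 > 0 → root in [1.732500, 1.963750]
Midpoint of [1.732500, 1.963750] = 1.848125

1.848125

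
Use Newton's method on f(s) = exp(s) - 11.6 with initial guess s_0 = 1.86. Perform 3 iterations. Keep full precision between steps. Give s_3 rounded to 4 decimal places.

f'(s) = exp(s)
s_0 = 1.860000: f = -5.176263, f' = 6.423737 → s_1 = 1.860000 - (-5.176263)/(6.423737) = 2.665803
s_1 = 2.665803: f = 2.779485, f' = 14.379485 → s_2 = 2.665803 - (2.779485)/(14.379485) = 2.472507
s_2 = 2.472507: f = 0.252127, f' = 11.852127 → s_3 = 2.472507 - (0.252127)/(11.852127) = 2.451235

2.4512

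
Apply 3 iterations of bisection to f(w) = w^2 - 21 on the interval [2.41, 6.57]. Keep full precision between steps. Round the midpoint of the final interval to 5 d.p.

f(2.410000) = -15.191900, f(6.570000) = 22.164900 (opposite signs)
step 1: m = 4.490000, f(m) = -0.839900 < 0 → root in [4.490000, 6.570000]
step 2: m = 5.530000, f(m) = 9.580900 > 0 → root in [4.490000, 5.530000]
step 3: m = 5.010000, f(m) = 4.100100 > 0 → root in [4.490000, 5.010000]
Midpoint of [4.490000, 5.010000] = 4.750000

4.75000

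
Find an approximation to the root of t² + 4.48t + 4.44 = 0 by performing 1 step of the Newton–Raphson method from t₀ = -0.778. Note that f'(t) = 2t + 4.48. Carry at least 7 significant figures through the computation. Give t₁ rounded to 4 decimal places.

-1.3115

t_0 = -0.778000: f = 1.559844, f' = 2.924000 → t_1 = -0.778000 - (1.559844)/(2.924000) = -1.311462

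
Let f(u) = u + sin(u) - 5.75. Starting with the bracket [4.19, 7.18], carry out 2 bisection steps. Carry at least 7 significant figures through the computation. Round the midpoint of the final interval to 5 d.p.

6.05875

f(4.190000) = -2.426630, f(7.180000) = 2.211343 (opposite signs)
step 1: m = 5.685000, f(m) = -0.628144 < 0 → root in [5.685000, 7.180000]
step 2: m = 6.432500, f(m) = 0.831260 > 0 → root in [5.685000, 6.432500]
Midpoint of [5.685000, 6.432500] = 6.058750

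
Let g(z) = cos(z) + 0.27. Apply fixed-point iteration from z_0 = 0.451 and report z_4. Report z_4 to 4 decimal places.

z_1 = g(0.451000) = 1.170012
z_2 = g(1.170012) = 0.660141
z_3 = g(0.660141) = 1.059906
z_4 = g(1.059906) = 0.758954

0.7590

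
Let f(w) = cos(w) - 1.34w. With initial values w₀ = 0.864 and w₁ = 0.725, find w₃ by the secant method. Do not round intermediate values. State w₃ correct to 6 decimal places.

f(w_0) = -0.508359, f(w_1) = -0.223001
w_2 = 0.725000 - (-0.223001)·(0.725000 - 0.864000)/(-0.223001 - (-0.508359)) = 0.616375; f(w_2) = -0.009963
w_3 = 0.616375 - (-0.009963)·(0.616375 - 0.725000)/(-0.009963 - (-0.223001)) = 0.611295; f(w_3) = -0.000230

0.611295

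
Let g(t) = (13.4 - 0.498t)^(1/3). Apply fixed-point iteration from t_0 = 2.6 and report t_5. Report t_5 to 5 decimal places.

2.30534

t_1 = g(2.600000) = 2.296099
t_2 = g(2.296099) = 2.305628
t_3 = g(2.305628) = 2.305331
t_4 = g(2.305331) = 2.305340
t_5 = g(2.305340) = 2.305340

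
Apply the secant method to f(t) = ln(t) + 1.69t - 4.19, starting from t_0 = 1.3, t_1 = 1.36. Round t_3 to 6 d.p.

Secant update: t_(k+1) = t_k − f(t_k)·(t_k − t_(k-1))/(f(t_k) − f(t_(k-1))).
f(t_0) = -1.730636, f(t_1) = -1.584115
t_2 = 1.360000 - (-1.584115)·(1.360000 - 1.300000)/(-1.584115 - (-1.730636)) = 2.008694; f(t_2) = -0.097823
t_3 = 2.008694 - (-0.097823)·(2.008694 - 1.360000)/(-0.097823 - (-1.584115)) = 2.051389; f(t_3) = -0.004636

2.051389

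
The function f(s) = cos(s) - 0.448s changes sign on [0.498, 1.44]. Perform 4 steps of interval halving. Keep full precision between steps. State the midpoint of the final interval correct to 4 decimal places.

f(0.498000) = 0.655436, f(1.440000) = -0.514696 (opposite signs)
step 1: m = 0.969000, f(m) = 0.132012 > 0 → root in [0.969000, 1.440000]
step 2: m = 1.204500, f(m) = -0.181456 < 0 → root in [0.969000, 1.204500]
step 3: m = 1.086750, f(m) = -0.021500 < 0 → root in [0.969000, 1.086750]
step 4: m = 1.027875, f(m) = 0.056151 > 0 → root in [1.027875, 1.086750]
Midpoint of [1.027875, 1.086750] = 1.057312

1.0573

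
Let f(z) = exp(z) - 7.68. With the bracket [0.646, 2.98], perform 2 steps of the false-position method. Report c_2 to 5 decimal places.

f(0.646000) = -5.772106, f(2.980000) = 12.007817
step 1: c = 1.403714, f(c) = -3.609711 < 0 → new bracket [1.403714, 2.980000]
step 2: c = 1.768044, f(c) = -1.820618 < 0 → new bracket [1.768044, 2.980000]

1.76804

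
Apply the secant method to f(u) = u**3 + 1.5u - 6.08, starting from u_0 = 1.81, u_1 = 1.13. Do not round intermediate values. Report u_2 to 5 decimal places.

1.49330

Secant update: u_(k+1) = u_k − f(u_k)·(u_k − u_(k-1))/(f(u_k) − f(u_(k-1))).
f(u_0) = 2.564741, f(u_1) = -2.942103
u_2 = 1.130000 - (-2.942103)·(1.130000 - 1.810000)/(-2.942103 - (2.564741)) = 1.493299; f(u_2) = -0.510083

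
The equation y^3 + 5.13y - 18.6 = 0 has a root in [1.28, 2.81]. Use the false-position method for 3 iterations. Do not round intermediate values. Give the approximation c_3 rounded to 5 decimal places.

f(1.280000) = -9.936448, f(2.810000) = 18.003341
step 1: c = 1.824126, f(c) = -3.172572 < 0 → new bracket [1.824126, 2.810000]
step 2: c = 1.971829, f(c) = -0.817822 < 0 → new bracket [1.971829, 2.810000]
step 3: c = 2.008250, f(c) = -0.198271 < 0 → new bracket [2.008250, 2.810000]

2.00825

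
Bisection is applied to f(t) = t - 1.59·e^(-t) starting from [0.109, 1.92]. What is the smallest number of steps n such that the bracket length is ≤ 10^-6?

Initial width b − a = 1.92 − 0.109 = 1.811000.
After n steps the width is (b−a)/2^n; need (b−a)/2^n ≤ 10^-6.
So n ≥ log₂(1.811000/10^-6) = log₂(1811000.0000) ≈ 20.7884.
Hence n = 21.

21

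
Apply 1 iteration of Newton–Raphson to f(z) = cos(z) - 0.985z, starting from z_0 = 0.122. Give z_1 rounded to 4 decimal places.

0.9103

Newton update: z ← z − f(z)/f'(z).
f'(z) = -sin(z) - 0.985
z_0 = 0.122000: f = 0.872397, f' = -1.106698 → z_1 = 0.122000 - (0.872397)/(-1.106698) = 0.910289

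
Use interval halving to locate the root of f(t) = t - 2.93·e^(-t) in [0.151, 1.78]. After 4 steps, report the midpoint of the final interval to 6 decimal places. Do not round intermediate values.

1.016406

f(0.151000) = -2.368354, f(1.780000) = 1.285890 (opposite signs)
step 1: m = 0.965500, f(m) = -0.150223 < 0 → root in [0.965500, 1.780000]
step 2: m = 1.372750, f(m) = 0.630261 > 0 → root in [0.965500, 1.372750]
step 3: m = 1.169125, f(m) = 0.258954 > 0 → root in [0.965500, 1.169125]
step 4: m = 1.067312, f(m) = 0.059593 > 0 → root in [0.965500, 1.067312]
Midpoint of [0.965500, 1.067312] = 1.016406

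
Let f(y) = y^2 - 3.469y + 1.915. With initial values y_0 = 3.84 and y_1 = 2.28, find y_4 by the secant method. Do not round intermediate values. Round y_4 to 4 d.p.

2.7729

f(y_0) = 3.339640, f(y_1) = -0.795920
y_2 = 2.280000 - (-0.795920)·(2.280000 - 3.840000)/(-0.795920 - (3.339640)) = 2.580234; f(y_2) = -0.378224
y_3 = 2.580234 - (-0.378224)·(2.580234 - 2.280000)/(-0.378224 - (-0.795920)) = 2.852096; f(y_3) = 0.155532
y_4 = 2.852096 - (0.155532)·(2.852096 - 2.580234)/(0.155532 - (-0.378224)) = 2.772878; f(y_4) = -0.015261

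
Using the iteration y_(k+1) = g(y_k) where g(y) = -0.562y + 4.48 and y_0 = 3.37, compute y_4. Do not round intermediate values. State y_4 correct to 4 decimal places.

2.9182

y_1 = g(3.370000) = 2.586060
y_2 = g(2.586060) = 3.026634
y_3 = g(3.026634) = 2.779032
y_4 = g(2.779032) = 2.918184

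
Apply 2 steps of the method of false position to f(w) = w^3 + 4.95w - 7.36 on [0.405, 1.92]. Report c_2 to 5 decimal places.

f(0.405000) = -5.288820, f(1.920000) = 9.221888
step 1: c = 0.957183, f(c) = -1.744976 < 0 → new bracket [0.957183, 1.920000]
step 2: c = 1.110380, f(c) = -0.494584 < 0 → new bracket [1.110380, 1.920000]

1.11038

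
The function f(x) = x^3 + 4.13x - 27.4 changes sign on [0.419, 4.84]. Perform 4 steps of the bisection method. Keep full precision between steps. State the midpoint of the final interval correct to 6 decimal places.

f(0.419000) = -25.595970, f(4.840000) = 105.969104 (opposite signs)
step 1: m = 2.629500, f(m) = 1.640909 > 0 → root in [0.419000, 2.629500]
step 2: m = 1.524250, f(m) = -17.563499 < 0 → root in [1.524250, 2.629500]
step 3: m = 2.076875, f(m) = -9.864093 < 0 → root in [2.076875, 2.629500]
step 4: m = 2.353187, f(m) = -4.650580 < 0 → root in [2.353187, 2.629500]
Midpoint of [2.353187, 2.629500] = 2.491344

2.491344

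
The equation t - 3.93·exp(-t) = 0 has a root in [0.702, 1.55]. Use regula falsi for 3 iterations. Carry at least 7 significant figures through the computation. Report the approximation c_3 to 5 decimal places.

f(0.702000) = -1.245681, f(1.550000) = 0.715865
step 1: c = 1.240523, f(c) = 0.103837 > 0 → new bracket [0.702000, 1.240523]
step 2: c = 1.199087, f(c) = 0.014312 > 0 → new bracket [0.702000, 1.199087]
step 3: c = 1.193440, f(c) = 0.001957 > 0 → new bracket [0.702000, 1.193440]

1.19344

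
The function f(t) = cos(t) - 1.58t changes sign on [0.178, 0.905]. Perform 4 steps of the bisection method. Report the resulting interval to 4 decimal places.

f(0.178000) = 0.702960, f(0.905000) = -0.812214 (opposite signs)
step 1: m = 0.541500, f(m) = 0.001367 > 0 → root in [0.541500, 0.905000]
step 2: m = 0.723250, f(m) = -0.393076 < 0 → root in [0.541500, 0.723250]
step 3: m = 0.632375, f(m) = -0.192526 < 0 → root in [0.541500, 0.632375]
step 4: m = 0.586937, f(m) = -0.094721 < 0 → root in [0.541500, 0.586937]

[0.5415, 0.5869]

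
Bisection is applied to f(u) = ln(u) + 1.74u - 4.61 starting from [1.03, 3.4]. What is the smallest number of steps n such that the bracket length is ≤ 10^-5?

18

Initial width b − a = 3.4 − 1.03 = 2.370000.
After n steps the width is (b−a)/2^n; need (b−a)/2^n ≤ 10^-5.
So n ≥ log₂(2.370000/10^-5) = log₂(237000.0000) ≈ 17.8545.
Hence n = 18.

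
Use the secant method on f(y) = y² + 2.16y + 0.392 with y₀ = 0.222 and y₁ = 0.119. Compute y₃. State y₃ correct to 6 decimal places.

Secant update: y_(k+1) = y_k − f(y_k)·(y_k − y_(k-1))/(f(y_k) − f(y_(k-1))).
f(y_0) = 0.920804, f(y_1) = 0.663201
y_2 = 0.119000 - (0.663201)·(0.119000 - 0.222000)/(0.663201 - (0.920804)) = -0.146174; f(y_2) = 0.097630
y_3 = -0.146174 - (0.097630)·(-0.146174 - 0.119000)/(0.097630 - (0.663201)) = -0.191949; f(y_3) = 0.014234

-0.191949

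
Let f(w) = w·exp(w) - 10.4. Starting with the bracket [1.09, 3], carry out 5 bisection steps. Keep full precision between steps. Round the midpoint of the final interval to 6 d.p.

f(1.090000) = -7.158041, f(3.000000) = 49.856611 (opposite signs)
step 1: m = 2.045000, f(m) = 5.406129 > 0 → root in [1.090000, 2.045000]
step 2: m = 1.567500, f(m) = -2.884391 < 0 → root in [1.567500, 2.045000]
step 3: m = 1.806250, f(m) = 0.595684 > 0 → root in [1.567500, 1.806250]
step 4: m = 1.686875, f(m) = -1.286538 < 0 → root in [1.686875, 1.806250]
step 5: m = 1.746563, f(m) = -0.383717 < 0 → root in [1.746563, 1.806250]
Midpoint of [1.746563, 1.806250] = 1.776406

1.776406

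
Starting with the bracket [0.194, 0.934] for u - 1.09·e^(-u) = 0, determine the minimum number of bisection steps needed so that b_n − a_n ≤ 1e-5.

Initial width b − a = 0.934 − 0.194 = 0.740000.
After n steps the width is (b−a)/2^n; need (b−a)/2^n ≤ 1e-5.
So n ≥ log₂(0.740000/1e-5) = log₂(74000.0000) ≈ 16.1752.
Hence n = 17.

17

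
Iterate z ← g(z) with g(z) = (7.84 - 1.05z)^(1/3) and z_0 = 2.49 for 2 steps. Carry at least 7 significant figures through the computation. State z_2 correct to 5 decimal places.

z_1 = g(2.490000) = 1.735306
z_2 = g(1.735306) = 1.818929

1.81893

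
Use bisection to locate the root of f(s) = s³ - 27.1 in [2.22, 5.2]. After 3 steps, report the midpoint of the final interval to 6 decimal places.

f(2.220000) = -16.158952, f(5.200000) = 113.508000 (opposite signs)
step 1: m = 3.710000, f(m) = 23.964811 > 0 → root in [2.220000, 3.710000]
step 2: m = 2.965000, f(m) = -1.034018 < 0 → root in [2.965000, 3.710000]
step 3: m = 3.337500, f(m) = 10.076100 > 0 → root in [2.965000, 3.337500]
Midpoint of [2.965000, 3.337500] = 3.151250

3.151250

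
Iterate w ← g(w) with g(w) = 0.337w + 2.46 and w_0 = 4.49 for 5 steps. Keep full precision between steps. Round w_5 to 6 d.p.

w_1 = g(4.490000) = 3.973130
w_2 = g(3.973130) = 3.798945
w_3 = g(3.798945) = 3.740244
w_4 = g(3.740244) = 3.720462
w_5 = g(3.720462) = 3.713796

3.713796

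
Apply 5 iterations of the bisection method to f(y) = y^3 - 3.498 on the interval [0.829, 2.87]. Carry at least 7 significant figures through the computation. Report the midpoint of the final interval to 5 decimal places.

1.49870

f(0.829000) = -2.928277, f(2.870000) = 20.141903 (opposite signs)
step 1: m = 1.849500, f(m) = 2.828493 > 0 → root in [0.829000, 1.849500]
step 2: m = 1.339250, f(m) = -1.095934 < 0 → root in [1.339250, 1.849500]
step 3: m = 1.594375, f(m) = 0.554952 > 0 → root in [1.339250, 1.594375]
step 4: m = 1.466812, f(m) = -0.342096 < 0 → root in [1.466812, 1.594375]
step 5: m = 1.530594, f(m) = 0.087748 > 0 → root in [1.466812, 1.530594]
Midpoint of [1.466812, 1.530594] = 1.498703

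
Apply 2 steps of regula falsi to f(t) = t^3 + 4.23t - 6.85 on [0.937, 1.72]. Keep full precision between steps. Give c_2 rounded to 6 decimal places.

False-position update: c = (a·f(b) − b·f(a))/(f(b) − f(a)); replace the endpoint whose sign matches f(c).
f(0.937000) = -2.063833, f(1.720000) = 5.514048
step 1: c = 1.150250, f(c) = -0.462577 < 0 → new bracket [1.150250, 1.720000]
step 2: c = 1.194347, f(c) = -0.094217 < 0 → new bracket [1.194347, 1.720000]

1.194347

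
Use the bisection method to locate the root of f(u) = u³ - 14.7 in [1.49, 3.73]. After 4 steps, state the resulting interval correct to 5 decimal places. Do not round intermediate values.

f(1.490000) = -11.392051, f(3.730000) = 37.195117 (opposite signs)
step 1: m = 2.610000, f(m) = 3.079581 > 0 → root in [1.490000, 2.610000]
step 2: m = 2.050000, f(m) = -6.084875 < 0 → root in [2.050000, 2.610000]
step 3: m = 2.330000, f(m) = -2.050663 < 0 → root in [2.330000, 2.610000]
step 4: m = 2.470000, f(m) = 0.369223 > 0 → root in [2.330000, 2.470000]

[2.33000, 2.47000]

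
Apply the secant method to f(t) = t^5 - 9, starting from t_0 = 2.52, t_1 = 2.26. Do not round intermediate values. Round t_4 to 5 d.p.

Secant update: t_(k+1) = t_k − f(t_k)·(t_k − t_(k-1))/(f(t_k) − f(t_(k-1))).
f(t_0) = 92.625502, f(t_1) = 49.957926
t_2 = 2.260000 - (49.957926)·(2.260000 - 2.520000)/(49.957926 - (92.625502)) = 1.955575; f(t_2) = 19.600446
t_3 = 1.955575 - (19.600446)·(1.955575 - 2.260000)/(19.600446 - (49.957926)) = 1.759022; f(t_3) = 7.840564
t_4 = 1.759022 - (7.840564)·(1.759022 - 1.955575)/(7.840564 - (19.600446)) = 1.627976; f(t_4) = 2.435102

1.62798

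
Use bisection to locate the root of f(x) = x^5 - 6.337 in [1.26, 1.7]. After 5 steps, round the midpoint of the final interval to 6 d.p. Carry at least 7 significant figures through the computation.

1.445625

f(1.260000) = -3.161203, f(1.700000) = 7.861570 (opposite signs)
step 1: m = 1.480000, f(m) = 0.763821 > 0 → root in [1.260000, 1.480000]
step 2: m = 1.370000, f(m) = -1.510828 < 0 → root in [1.370000, 1.480000]
step 3: m = 1.425000, f(m) = -0.461101 < 0 → root in [1.425000, 1.480000]
step 4: m = 1.452500, f(m) = 0.128181 > 0 → root in [1.425000, 1.452500]
step 5: m = 1.438750, f(m) = -0.172091 < 0 → root in [1.438750, 1.452500]
Midpoint of [1.438750, 1.452500] = 1.445625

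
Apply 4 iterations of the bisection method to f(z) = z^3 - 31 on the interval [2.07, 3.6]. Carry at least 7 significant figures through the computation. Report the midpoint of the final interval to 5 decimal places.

3.16969

f(2.070000) = -22.130257, f(3.600000) = 15.656000 (opposite signs)
step 1: m = 2.835000, f(m) = -8.214467 < 0 → root in [2.835000, 3.600000]
step 2: m = 3.217500, f(m) = 2.308545 > 0 → root in [2.835000, 3.217500]
step 3: m = 3.026250, f(m) = -3.285030 < 0 → root in [3.026250, 3.217500]
step 4: m = 3.121875, f(m) = -0.573883 < 0 → root in [3.121875, 3.217500]
Midpoint of [3.121875, 3.217500] = 3.169688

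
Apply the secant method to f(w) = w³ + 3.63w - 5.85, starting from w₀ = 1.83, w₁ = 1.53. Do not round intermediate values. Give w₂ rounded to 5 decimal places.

f(w_0) = 6.921387, f(w_1) = 3.285477
w_2 = 1.530000 - (3.285477)·(1.530000 - 1.830000)/(3.285477 - (6.921387)) = 1.258914; f(w_2) = 0.715069

1.25891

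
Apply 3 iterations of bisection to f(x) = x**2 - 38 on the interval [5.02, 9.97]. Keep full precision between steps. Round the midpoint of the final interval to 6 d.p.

f(5.020000) = -12.799600, f(9.970000) = 61.400900 (opposite signs)
step 1: m = 7.495000, f(m) = 18.175025 > 0 → root in [5.020000, 7.495000]
step 2: m = 6.257500, f(m) = 1.156306 > 0 → root in [5.020000, 6.257500]
step 3: m = 5.638750, f(m) = -6.204498 < 0 → root in [5.638750, 6.257500]
Midpoint of [5.638750, 6.257500] = 5.948125

5.948125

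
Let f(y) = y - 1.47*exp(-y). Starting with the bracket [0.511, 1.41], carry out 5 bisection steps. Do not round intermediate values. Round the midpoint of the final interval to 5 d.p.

0.72170

f(0.511000) = -0.370846, f(1.410000) = 1.051109 (opposite signs)
step 1: m = 0.960500, f(m) = 0.397929 > 0 → root in [0.511000, 0.960500]
step 2: m = 0.735750, f(m) = 0.031405 > 0 → root in [0.511000, 0.735750]
step 3: m = 0.623375, f(m) = -0.164739 < 0 → root in [0.623375, 0.735750]
step 4: m = 0.679562, f(m) = -0.065490 < 0 → root in [0.679562, 0.735750]
step 5: m = 0.707656, f(m) = -0.016757 < 0 → root in [0.707656, 0.735750]
Midpoint of [0.707656, 0.735750] = 0.721703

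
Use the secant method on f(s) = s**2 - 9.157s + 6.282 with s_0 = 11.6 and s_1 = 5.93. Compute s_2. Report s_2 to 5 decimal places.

Secant update: s_(k+1) = s_k − f(s_k)·(s_k − s_(k-1))/(f(s_k) − f(s_(k-1))).
f(s_0) = 34.620800, f(s_1) = -12.854110
s_2 = 5.930000 - (-12.854110)·(5.930000 - 11.600000)/(-12.854110 - (34.620800)) = 7.465186; f(s_2) = -6.347708

7.46519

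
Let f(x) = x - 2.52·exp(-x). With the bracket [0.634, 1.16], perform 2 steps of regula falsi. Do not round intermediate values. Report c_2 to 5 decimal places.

False-position update: c = (a·f(b) − b·f(a))/(f(b) − f(a)); replace the endpoint whose sign matches f(c).
f(0.634000) = -0.702774, f(1.160000) = 0.370015
step 1: c = 0.978578, f(c) = 0.031447 > 0 → new bracket [0.634000, 0.978578]
step 2: c = 0.963819, f(c) = 0.002607 > 0 → new bracket [0.634000, 0.963819]

0.96382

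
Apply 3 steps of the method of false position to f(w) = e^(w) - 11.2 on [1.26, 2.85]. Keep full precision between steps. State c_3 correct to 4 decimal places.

2.4045

f(1.260000) = -7.674579, f(2.850000) = 6.087782
step 1: c = 2.146663, f(c) = -2.643739 < 0 → new bracket [2.146663, 2.850000]
step 2: c = 2.359620, f(c) = -0.613069 < 0 → new bracket [2.359620, 2.850000]
step 3: c = 2.404486, f(c) = -0.127265 < 0 → new bracket [2.404486, 2.850000]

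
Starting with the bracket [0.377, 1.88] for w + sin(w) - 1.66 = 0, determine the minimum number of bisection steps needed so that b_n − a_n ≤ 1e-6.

Initial width b − a = 1.88 − 0.377 = 1.503000.
After n steps the width is (b−a)/2^n; need (b−a)/2^n ≤ 1e-6.
So n ≥ log₂(1.503000/1e-6) = log₂(1503000.0000) ≈ 20.5194.
Hence n = 21.

21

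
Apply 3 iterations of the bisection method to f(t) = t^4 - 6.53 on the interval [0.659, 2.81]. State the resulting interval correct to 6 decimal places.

[1.465625, 1.734500]

f(0.659000) = -6.341400, f(2.810000) = 55.818395 (opposite signs)
step 1: m = 1.734500, f(m) = 2.521014 > 0 → root in [0.659000, 1.734500]
step 2: m = 1.196750, f(m) = -4.478773 < 0 → root in [1.196750, 1.734500]
step 3: m = 1.465625, f(m) = -1.915853 < 0 → root in [1.465625, 1.734500]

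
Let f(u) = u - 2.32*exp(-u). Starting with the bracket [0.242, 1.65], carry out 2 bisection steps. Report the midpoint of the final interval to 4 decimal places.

0.7700

f(0.242000) = -1.579330, f(1.650000) = 1.204444 (opposite signs)
step 1: m = 0.946000, f(m) = 0.045165 > 0 → root in [0.242000, 0.946000]
step 2: m = 0.594000, f(m) = -0.686905 < 0 → root in [0.594000, 0.946000]
Midpoint of [0.594000, 0.946000] = 0.770000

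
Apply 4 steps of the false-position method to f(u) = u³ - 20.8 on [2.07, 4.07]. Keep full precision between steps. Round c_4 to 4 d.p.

2.7368

f(2.070000) = -11.930257, f(4.070000) = 46.619143
step 1: c = 2.477528, f(c) = -5.592576 < 0 → new bracket [2.477528, 4.070000]
step 2: c = 2.648103, f(c) = -2.230311 < 0 → new bracket [2.648103, 4.070000]
step 3: c = 2.713022, f(c) = -0.830826 < 0 → new bracket [2.713022, 4.070000]
step 4: c = 2.736782, f(c) = -0.301561 < 0 → new bracket [2.736782, 4.070000]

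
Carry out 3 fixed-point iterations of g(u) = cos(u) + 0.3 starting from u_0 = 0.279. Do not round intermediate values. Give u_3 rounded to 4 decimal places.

1.1228

u_1 = g(0.279000) = 1.261331
u_2 = g(1.261331) = 0.604549
u_3 = g(0.604549) = 1.122758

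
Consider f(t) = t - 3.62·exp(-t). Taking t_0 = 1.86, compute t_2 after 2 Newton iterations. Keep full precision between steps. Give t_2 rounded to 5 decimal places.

f'(t) = 1 + 3.62·exp(-t)
t_0 = 1.860000: f = 1.296465, f' = 1.563535 → t_1 = 1.860000 - (1.296465)/(1.563535) = 1.030812
t_1 = 1.030812: f = -0.260505, f' = 2.291317 → t_2 = 1.030812 - (-0.260505)/(2.291317) = 1.144504

1.14450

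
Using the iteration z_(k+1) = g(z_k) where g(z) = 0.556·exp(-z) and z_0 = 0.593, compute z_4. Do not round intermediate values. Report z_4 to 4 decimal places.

z_1 = g(0.593000) = 0.307283
z_2 = g(0.307283) = 0.408906
z_3 = g(0.408906) = 0.369393
z_4 = g(0.369393) = 0.384281

0.3843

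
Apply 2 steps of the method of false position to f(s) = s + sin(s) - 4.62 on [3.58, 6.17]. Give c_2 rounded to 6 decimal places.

5.314425

f(3.580000) = -1.464498, f(6.170000) = 1.437056
step 1: c = 4.887248, f(c) = -0.717504 < 0 → new bracket [4.887248, 6.170000]
step 2: c = 5.314425, f(c) = -0.129759 < 0 → new bracket [5.314425, 6.170000]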